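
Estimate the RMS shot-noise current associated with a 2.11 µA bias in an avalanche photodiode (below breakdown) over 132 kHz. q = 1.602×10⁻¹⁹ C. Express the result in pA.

299 pA

I_n = √(2qI·B)
2qI·B = 2 × 1.602×10⁻¹⁹ × 2.11×10⁻⁶ × 1.32×10⁵ = 8.92×10⁻²⁰ A²
I_n = √(8.92×10⁻²⁰) = 2.99×10⁻¹⁰ A = 299 pA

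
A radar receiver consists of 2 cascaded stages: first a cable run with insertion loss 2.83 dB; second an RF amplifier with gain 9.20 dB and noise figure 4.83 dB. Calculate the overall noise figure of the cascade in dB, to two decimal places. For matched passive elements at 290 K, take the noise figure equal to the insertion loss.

Convert to linear (a loss of L dB is a gain of −L dB): F_i = 10^(NF_i/10), G_i = 10^(G_i,dB/10)
  Stage 1: F_1 = 10^(2.83/10) = 1.919, G_1 = 10^(−2.83/10) = 0.5212
  Stage 2: F_2 = 10^(4.83/10) = 3.041, G_2 = 10^(9.20/10) = 8.318
Friis cascade:
  F = 1.919 + (3.041 − 1)/0.5212 = 5.834
NF = 10 log₁₀(5.834) = 7.66 dB

7.66 dB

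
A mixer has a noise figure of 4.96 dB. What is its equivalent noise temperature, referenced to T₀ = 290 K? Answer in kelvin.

F = 10^(4.96/10) = 3.13329
T_e = (F − 1)·T₀ = (3.13329 − 1) × 290 = 619 K

619 K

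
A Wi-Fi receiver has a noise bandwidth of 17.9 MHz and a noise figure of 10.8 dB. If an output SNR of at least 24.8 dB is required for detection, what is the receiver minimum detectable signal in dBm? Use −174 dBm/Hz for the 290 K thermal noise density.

−65.9 dBm

Sensitivity = −174 + 10 log₁₀(B) + NF + SNR_min
= −174 + 72.53 + 10.8 + 24.8
= −65.87 dBm → −65.9 dBm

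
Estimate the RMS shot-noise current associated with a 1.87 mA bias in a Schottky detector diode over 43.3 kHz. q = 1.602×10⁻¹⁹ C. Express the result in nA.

I_n = √(2qI·B)
2qI·B = 2 × 1.602×10⁻¹⁹ × 1.87×10⁻³ × 4.33×10⁴ = 2.59×10⁻¹⁷ A²
I_n = √(2.59×10⁻¹⁷) = 5.09×10⁻⁹ A = 5.09 nA

5.09 nA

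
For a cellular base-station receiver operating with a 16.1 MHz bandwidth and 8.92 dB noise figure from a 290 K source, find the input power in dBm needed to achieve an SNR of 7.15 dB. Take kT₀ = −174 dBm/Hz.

Sensitivity = −174 + 10 log₁₀(B) + NF + SNR_min
= −174 + 72.07 + 8.92 + 7.15
= −85.86 dBm → −85.9 dBm

−85.9 dBm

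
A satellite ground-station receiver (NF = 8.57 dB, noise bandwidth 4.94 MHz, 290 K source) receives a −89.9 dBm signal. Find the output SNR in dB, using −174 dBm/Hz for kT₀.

Noise floor: N = −174 + 10 log₁₀(B) + NF
10 log₁₀(4.94×10⁶) = 66.94 dB
N = −174 + 66.94 + 8.57 = −98.49 dBm
SNR = P_sig − N = −89.9 − (−98.49) = 8.59 dB → 8.6 dB

8.6 dB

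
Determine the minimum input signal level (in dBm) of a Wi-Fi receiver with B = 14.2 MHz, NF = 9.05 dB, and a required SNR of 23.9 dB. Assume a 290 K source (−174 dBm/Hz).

−69.5 dBm

Sensitivity = −174 + 10 log₁₀(B) + NF + SNR_min
= −174 + 71.52 + 9.05 + 23.9
= −69.53 dBm → −69.5 dBm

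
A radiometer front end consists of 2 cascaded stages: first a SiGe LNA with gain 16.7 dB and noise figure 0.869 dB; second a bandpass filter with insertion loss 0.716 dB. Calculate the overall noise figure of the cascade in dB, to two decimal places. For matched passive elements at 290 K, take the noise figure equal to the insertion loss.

Convert to linear (a loss of L dB is a gain of −L dB): F_i = 10^(NF_i/10), G_i = 10^(G_i,dB/10)
  Stage 1: F_1 = 10^(0.869/10) = 1.222, G_1 = 10^(16.7/10) = 46.77
  Stage 2: F_2 = 10^(0.716/10) = 1.179, G_2 = 10^(−0.716/10) = 0.8480
Friis cascade:
  F = 1.222 + (1.179 − 1)/46.77 = 1.225
NF = 10 log₁₀(1.225) = 0.88 dB

0.88 dB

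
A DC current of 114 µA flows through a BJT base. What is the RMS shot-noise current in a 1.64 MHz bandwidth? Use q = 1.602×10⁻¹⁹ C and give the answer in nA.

7.74 nA

I_n = √(2qI·B)
2qI·B = 2 × 1.602×10⁻¹⁹ × 1.14×10⁻⁴ × 1.64×10⁶ = 5.99×10⁻¹⁷ A²
I_n = √(5.99×10⁻¹⁷) = 7.74×10⁻⁹ A = 7.74 nA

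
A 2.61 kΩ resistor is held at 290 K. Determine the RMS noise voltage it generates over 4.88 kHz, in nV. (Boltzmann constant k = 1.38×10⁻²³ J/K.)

V_n = √(4kTRB)
4kTRB = 4 × 1.38×10⁻²³ × 290 × 2.61×10³ × 4.88×10³ = 2.04×10⁻¹³ V²
V_n = √(2.04×10⁻¹³) = 4.52×10⁻⁷ V = 452 nV

452 nV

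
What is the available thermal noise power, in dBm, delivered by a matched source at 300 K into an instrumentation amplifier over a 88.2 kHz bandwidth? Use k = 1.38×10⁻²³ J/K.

−124.4 dBm

P_n = kTB = 1.38×10⁻²³ × 300 × 8.82×10⁴ = 3.65×10⁻¹⁶ W
In dBm: 10 log₁₀(3.65×10⁻¹⁶ / 10⁻³) = −124.4 dBm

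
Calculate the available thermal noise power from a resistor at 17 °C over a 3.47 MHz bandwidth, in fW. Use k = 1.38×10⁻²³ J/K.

T = 17 °C + 273.15 = 290.15 K
P_n = kTB = 1.38×10⁻²³ × 290.15 × 3.47×10⁶ = 1.39×10⁻¹⁴ W = 13.9 fW

13.9 fW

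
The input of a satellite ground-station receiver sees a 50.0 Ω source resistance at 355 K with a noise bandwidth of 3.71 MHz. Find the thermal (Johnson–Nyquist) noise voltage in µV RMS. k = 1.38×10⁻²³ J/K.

V_n = √(4kTRB)
4kTRB = 4 × 1.38×10⁻²³ × 355 × 5.00×10¹ × 3.71×10⁶ = 3.64×10⁻¹² V²
V_n = √(3.64×10⁻¹²) = 1.91×10⁻⁶ V = 1.91 µV

1.91 µV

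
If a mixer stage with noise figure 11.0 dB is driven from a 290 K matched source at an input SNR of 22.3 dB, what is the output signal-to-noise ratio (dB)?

By definition F = SNR_in/SNR_out, so in dB: SNR_out = SNR_in − NF
SNR_out = 22.3 − 11.0 = 11.3 dB

11.3 dB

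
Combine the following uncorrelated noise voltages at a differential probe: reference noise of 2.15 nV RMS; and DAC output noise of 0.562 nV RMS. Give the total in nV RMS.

Uncorrelated sources add in power (mean-square): V_tot = √(ΣV_i²)
V_tot = √[(2.15×10⁻⁹)² + (5.62×10⁻¹⁰)²] = 2.22×10⁻⁹ V = 2.22 nV

2.22 nV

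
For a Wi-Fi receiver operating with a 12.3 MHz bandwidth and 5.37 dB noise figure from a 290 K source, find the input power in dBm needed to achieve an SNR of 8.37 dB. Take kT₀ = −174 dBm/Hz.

Sensitivity = −174 + 10 log₁₀(B) + NF + SNR_min
= −174 + 70.9 + 5.37 + 8.37
= −89.36 dBm → −89.4 dBm

−89.4 dBm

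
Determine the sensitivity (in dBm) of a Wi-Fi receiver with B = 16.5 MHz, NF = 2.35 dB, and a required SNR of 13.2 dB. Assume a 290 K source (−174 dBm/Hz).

−86.3 dBm

Sensitivity = −174 + 10 log₁₀(B) + NF + SNR_min
= −174 + 72.17 + 2.35 + 13.2
= −86.28 dBm → −86.3 dBm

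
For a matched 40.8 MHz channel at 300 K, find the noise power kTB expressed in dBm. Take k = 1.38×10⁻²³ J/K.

−97.7 dBm

P_n = kTB = 1.38×10⁻²³ × 300 × 4.08×10⁷ = 1.69×10⁻¹³ W
In dBm: 10 log₁₀(1.69×10⁻¹³ / 10⁻³) = −97.7 dBm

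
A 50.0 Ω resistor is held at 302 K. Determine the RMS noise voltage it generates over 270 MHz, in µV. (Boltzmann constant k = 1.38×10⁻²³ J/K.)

V_n = √(4kTRB)
4kTRB = 4 × 1.38×10⁻²³ × 302 × 5.00×10¹ × 2.70×10⁸ = 2.25×10⁻¹⁰ V²
V_n = √(2.25×10⁻¹⁰) = 1.50×10⁻⁵ V = 15.0 µV

15.0 µV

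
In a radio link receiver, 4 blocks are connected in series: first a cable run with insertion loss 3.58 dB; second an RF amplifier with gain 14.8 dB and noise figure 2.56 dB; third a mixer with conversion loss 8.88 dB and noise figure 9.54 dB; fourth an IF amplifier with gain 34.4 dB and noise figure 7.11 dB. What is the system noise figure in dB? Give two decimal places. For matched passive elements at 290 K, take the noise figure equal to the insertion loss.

8.53 dB

Convert to linear (a loss of L dB is a gain of −L dB): F_i = 10^(NF_i/10), G_i = 10^(G_i,dB/10)
  Stage 1: F_1 = 10^(3.58/10) = 2.280, G_1 = 10^(−3.58/10) = 0.4385
  Stage 2: F_2 = 10^(2.56/10) = 1.803, G_2 = 10^(14.8/10) = 30.20
  Stage 3: F_3 = 10^(9.54/10) = 8.995, G_3 = 10^(−8.88/10) = 0.1294
  Stage 4: F_4 = 10^(7.11/10) = 5.140, G_4 = 10^(34.4/10) = 2754
Friis cascade:
  F = 2.280 + (1.803 − 1)/0.4385 + (8.995 − 1)/13.24 + (5.140 − 1)/1.714 = 7.131
NF = 10 log₁₀(7.131) = 8.53 dB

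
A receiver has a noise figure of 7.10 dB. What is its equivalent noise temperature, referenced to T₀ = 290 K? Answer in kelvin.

1197 K

F = 10^(7.10/10) = 5.12861
T_e = (F − 1)·T₀ = (5.12861 − 1) × 290 = 1197 K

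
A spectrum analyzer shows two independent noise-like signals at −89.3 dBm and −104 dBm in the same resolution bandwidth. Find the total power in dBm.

−89.2 dBm

Convert to linear, add, convert back:
P₁ = 1.17×10⁻¹² W, P₂ = 3.98×10⁻¹⁴ W
P_tot = 1.21×10⁻¹² W → 10 log₁₀(P_tot / 10⁻³) = −89.2 dBm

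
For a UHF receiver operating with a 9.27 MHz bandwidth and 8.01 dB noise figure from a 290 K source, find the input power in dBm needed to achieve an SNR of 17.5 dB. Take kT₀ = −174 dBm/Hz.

−78.8 dBm

Sensitivity = −174 + 10 log₁₀(B) + NF + SNR_min
= −174 + 69.67 + 8.01 + 17.5
= −78.82 dBm → −78.8 dBm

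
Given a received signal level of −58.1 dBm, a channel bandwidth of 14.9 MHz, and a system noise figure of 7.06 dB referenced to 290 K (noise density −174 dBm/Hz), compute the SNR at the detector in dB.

37.1 dB

Noise floor: N = −174 + 10 log₁₀(B) + NF
10 log₁₀(1.49×10⁷) = 71.73 dB
N = −174 + 71.73 + 7.06 = −95.21 dBm
SNR = P_sig − N = −58.1 − (−95.21) = 37.11 dB → 37.1 dB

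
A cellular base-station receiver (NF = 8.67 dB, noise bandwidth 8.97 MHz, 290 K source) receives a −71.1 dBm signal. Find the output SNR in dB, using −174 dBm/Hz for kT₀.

24.7 dB

Noise floor: N = −174 + 10 log₁₀(B) + NF
10 log₁₀(8.97×10⁶) = 69.53 dB
N = −174 + 69.53 + 8.67 = −95.80 dBm
SNR = P_sig − N = −71.1 − (−95.80) = 24.70 dB → 24.7 dB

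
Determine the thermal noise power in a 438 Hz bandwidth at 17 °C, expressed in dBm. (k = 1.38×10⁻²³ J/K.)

−147.6 dBm

T = 17 °C + 273.15 = 290.15 K
P_n = kTB = 1.38×10⁻²³ × 290.15 × 4.38×10² = 1.75×10⁻¹⁸ W
In dBm: 10 log₁₀(1.75×10⁻¹⁸ / 10⁻³) = −147.6 dBm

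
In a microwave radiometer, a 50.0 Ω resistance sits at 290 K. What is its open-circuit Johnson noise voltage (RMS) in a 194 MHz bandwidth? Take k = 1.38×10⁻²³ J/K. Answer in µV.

V_n = √(4kTRB)
4kTRB = 4 × 1.38×10⁻²³ × 290 × 5.00×10¹ × 1.94×10⁸ = 1.55×10⁻¹⁰ V²
V_n = √(1.55×10⁻¹⁰) = 1.25×10⁻⁵ V = 12.5 µV

12.5 µV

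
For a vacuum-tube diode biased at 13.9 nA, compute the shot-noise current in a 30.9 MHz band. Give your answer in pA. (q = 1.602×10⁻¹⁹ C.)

I_n = √(2qI·B)
2qI·B = 2 × 1.602×10⁻¹⁹ × 1.39×10⁻⁸ × 3.09×10⁷ = 1.38×10⁻¹⁹ A²
I_n = √(1.38×10⁻¹⁹) = 3.71×10⁻¹⁰ A = 371 pA

371 pA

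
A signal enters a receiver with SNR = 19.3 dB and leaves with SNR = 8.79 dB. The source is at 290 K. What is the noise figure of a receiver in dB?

NF (dB) = SNR_in(dB) − SNR_out(dB) when the source is at T₀
NF = 19.3 − 8.79 = 10.51 dB

10.51 dB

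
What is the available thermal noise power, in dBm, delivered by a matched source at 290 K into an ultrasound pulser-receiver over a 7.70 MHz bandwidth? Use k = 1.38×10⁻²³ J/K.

−105.1 dBm

P_n = kTB = 1.38×10⁻²³ × 290 × 7.70×10⁶ = 3.08×10⁻¹⁴ W
In dBm: 10 log₁₀(3.08×10⁻¹⁴ / 10⁻³) = −105.1 dBm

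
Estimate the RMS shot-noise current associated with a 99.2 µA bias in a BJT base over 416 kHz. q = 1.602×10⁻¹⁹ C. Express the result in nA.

3.64 nA

I_n = √(2qI·B)
2qI·B = 2 × 1.602×10⁻¹⁹ × 9.92×10⁻⁵ × 4.16×10⁵ = 1.32×10⁻¹⁷ A²
I_n = √(1.32×10⁻¹⁷) = 3.64×10⁻⁹ A = 3.64 nA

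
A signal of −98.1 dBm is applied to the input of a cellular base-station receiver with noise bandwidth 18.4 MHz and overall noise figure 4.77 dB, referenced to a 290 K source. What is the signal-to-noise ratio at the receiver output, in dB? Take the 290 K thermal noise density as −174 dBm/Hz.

Noise floor: N = −174 + 10 log₁₀(B) + NF
10 log₁₀(1.84×10⁷) = 72.65 dB
N = −174 + 72.65 + 4.77 = −96.58 dBm
SNR = P_sig − N = −98.1 − (−96.58) = −1.52 dB → −1.5 dB

−1.5 dB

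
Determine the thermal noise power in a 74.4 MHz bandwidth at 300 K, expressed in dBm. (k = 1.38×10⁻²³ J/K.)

−95.1 dBm

P_n = kTB = 1.38×10⁻²³ × 300 × 7.44×10⁷ = 3.08×10⁻¹³ W
In dBm: 10 log₁₀(3.08×10⁻¹³ / 10⁻³) = −95.1 dBm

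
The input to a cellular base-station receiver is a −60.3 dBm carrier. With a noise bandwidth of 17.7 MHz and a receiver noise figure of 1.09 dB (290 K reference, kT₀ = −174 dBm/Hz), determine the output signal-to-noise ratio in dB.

40.1 dB

Noise floor: N = −174 + 10 log₁₀(B) + NF
10 log₁₀(1.77×10⁷) = 72.48 dB
N = −174 + 72.48 + 1.09 = −100.43 dBm
SNR = P_sig − N = −60.3 − (−100.43) = 40.13 dB → 40.1 dB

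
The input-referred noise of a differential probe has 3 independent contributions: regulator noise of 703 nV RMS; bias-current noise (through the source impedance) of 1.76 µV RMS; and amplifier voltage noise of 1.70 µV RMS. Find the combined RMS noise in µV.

Uncorrelated sources add in power (mean-square): V_tot = √(ΣV_i²)
V_tot = √[(7.03×10⁻⁷)² + (1.76×10⁻⁶)² + (1.70×10⁻⁶)²] = 2.55×10⁻⁶ V = 2.55 µV

2.55 µV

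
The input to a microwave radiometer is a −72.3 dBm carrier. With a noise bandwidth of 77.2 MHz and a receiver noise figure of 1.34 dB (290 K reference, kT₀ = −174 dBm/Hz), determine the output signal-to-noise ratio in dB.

Noise floor: N = −174 + 10 log₁₀(B) + NF
10 log₁₀(7.72×10⁷) = 78.88 dB
N = −174 + 78.88 + 1.34 = −93.78 dBm
SNR = P_sig − N = −72.3 − (−93.78) = 21.48 dB → 21.5 dB

21.5 dB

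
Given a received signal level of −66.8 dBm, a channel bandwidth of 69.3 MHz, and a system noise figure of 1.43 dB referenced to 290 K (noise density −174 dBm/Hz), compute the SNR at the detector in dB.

27.4 dB

Noise floor: N = −174 + 10 log₁₀(B) + NF
10 log₁₀(6.93×10⁷) = 78.41 dB
N = −174 + 78.41 + 1.43 = −94.16 dBm
SNR = P_sig − N = −66.8 − (−94.16) = 27.36 dB → 27.4 dB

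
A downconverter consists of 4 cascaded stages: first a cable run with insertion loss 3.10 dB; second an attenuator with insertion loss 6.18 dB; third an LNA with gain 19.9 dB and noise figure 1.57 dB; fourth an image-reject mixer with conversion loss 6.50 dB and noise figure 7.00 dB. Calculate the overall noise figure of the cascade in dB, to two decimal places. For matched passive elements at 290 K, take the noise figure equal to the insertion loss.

Convert to linear (a loss of L dB is a gain of −L dB): F_i = 10^(NF_i/10), G_i = 10^(G_i,dB/10)
  Stage 1: F_1 = 10^(3.10/10) = 2.042, G_1 = 10^(−3.10/10) = 0.4898
  Stage 2: F_2 = 10^(6.18/10) = 4.150, G_2 = 10^(−6.18/10) = 0.2410
  Stage 3: F_3 = 10^(1.57/10) = 1.435, G_3 = 10^(19.9/10) = 97.72
  Stage 4: F_4 = 10^(7.00/10) = 5.012, G_4 = 10^(−6.50/10) = 0.2239
Friis cascade:
  F = 2.042 + (4.150 − 1)/0.4898 + (1.435 − 1)/0.1180 + (5.012 − 1)/11.53 = 12.51
NF = 10 log₁₀(12.51) = 10.97 dB

10.97 dB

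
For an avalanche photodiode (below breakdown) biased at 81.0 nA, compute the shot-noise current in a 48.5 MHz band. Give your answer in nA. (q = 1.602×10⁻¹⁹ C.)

1.12 nA

I_n = √(2qI·B)
2qI·B = 2 × 1.602×10⁻¹⁹ × 8.10×10⁻⁸ × 4.85×10⁷ = 1.26×10⁻¹⁸ A²
I_n = √(1.26×10⁻¹⁸) = 1.12×10⁻⁹ A = 1.12 nA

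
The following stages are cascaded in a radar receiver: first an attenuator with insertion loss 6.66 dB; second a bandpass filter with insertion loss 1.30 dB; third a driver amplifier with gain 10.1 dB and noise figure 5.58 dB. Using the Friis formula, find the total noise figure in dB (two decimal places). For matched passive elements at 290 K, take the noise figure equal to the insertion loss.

13.54 dB

Convert to linear (a loss of L dB is a gain of −L dB): F_i = 10^(NF_i/10), G_i = 10^(G_i,dB/10)
  Stage 1: F_1 = 10^(6.66/10) = 4.634, G_1 = 10^(−6.66/10) = 0.2158
  Stage 2: F_2 = 10^(1.30/10) = 1.349, G_2 = 10^(−1.30/10) = 0.7413
  Stage 3: F_3 = 10^(5.58/10) = 3.614, G_3 = 10^(10.1/10) = 10.23
Friis cascade:
  F = 4.634 + (1.349 − 1)/0.2158 + (3.614 − 1)/0.1600 = 22.59
NF = 10 log₁₀(22.59) = 13.54 dB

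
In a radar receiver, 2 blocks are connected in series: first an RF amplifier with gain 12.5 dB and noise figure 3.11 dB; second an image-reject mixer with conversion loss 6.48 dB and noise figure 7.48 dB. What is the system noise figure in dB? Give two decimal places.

Convert to linear (a loss of L dB is a gain of −L dB): F_i = 10^(NF_i/10), G_i = 10^(G_i,dB/10)
  Stage 1: F_1 = 10^(3.11/10) = 2.046, G_1 = 10^(12.5/10) = 17.78
  Stage 2: F_2 = 10^(7.48/10) = 5.598, G_2 = 10^(−6.48/10) = 0.2249
Friis cascade:
  F = 2.046 + (5.598 − 1)/17.78 = 2.305
NF = 10 log₁₀(2.305) = 3.63 dB

3.63 dB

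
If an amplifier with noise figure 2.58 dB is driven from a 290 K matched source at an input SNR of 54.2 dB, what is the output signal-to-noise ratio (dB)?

By definition F = SNR_in/SNR_out, so in dB: SNR_out = SNR_in − NF
SNR_out = 54.2 − 2.58 = 51.62 dB

51.62 dB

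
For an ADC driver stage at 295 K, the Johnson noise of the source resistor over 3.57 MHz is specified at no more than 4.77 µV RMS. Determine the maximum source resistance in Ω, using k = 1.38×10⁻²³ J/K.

Johnson–Nyquist: V_n = √(4kTRB) ⇒ R = V_n² / (4kTB)
4kTB = 4 × 1.38×10⁻²³ × 295 × 3.57×10⁶ = 5.81×10⁻¹⁴
R = (4.77×10⁻⁶)² / 5.81×10⁻¹⁴ = 3.91×10² Ω = 391 Ω

391 Ω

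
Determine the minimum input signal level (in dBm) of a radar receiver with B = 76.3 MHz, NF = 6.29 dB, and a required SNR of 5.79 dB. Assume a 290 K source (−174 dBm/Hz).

−83.1 dBm

Sensitivity = −174 + 10 log₁₀(B) + NF + SNR_min
= −174 + 78.83 + 6.29 + 5.79
= −83.09 dBm → −83.1 dBm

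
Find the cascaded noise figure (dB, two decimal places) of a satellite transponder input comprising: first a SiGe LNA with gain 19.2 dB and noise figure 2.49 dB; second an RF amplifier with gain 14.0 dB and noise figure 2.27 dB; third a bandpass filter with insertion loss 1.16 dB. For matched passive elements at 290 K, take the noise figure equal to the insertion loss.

Convert to linear (a loss of L dB is a gain of −L dB): F_i = 10^(NF_i/10), G_i = 10^(G_i,dB/10)
  Stage 1: F_1 = 10^(2.49/10) = 1.774, G_1 = 10^(19.2/10) = 83.18
  Stage 2: F_2 = 10^(2.27/10) = 1.687, G_2 = 10^(14.0/10) = 25.12
  Stage 3: F_3 = 10^(1.16/10) = 1.306, G_3 = 10^(−1.16/10) = 0.7656
Friis cascade:
  F = 1.774 + (1.687 − 1)/83.18 + (1.306 − 1)/2089 = 1.783
NF = 10 log₁₀(1.783) = 2.51 dB

2.51 dB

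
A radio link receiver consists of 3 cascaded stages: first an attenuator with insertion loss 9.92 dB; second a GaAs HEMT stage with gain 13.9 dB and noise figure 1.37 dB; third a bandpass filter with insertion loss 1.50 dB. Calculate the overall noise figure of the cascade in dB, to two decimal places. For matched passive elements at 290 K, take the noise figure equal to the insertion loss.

Convert to linear (a loss of L dB is a gain of −L dB): F_i = 10^(NF_i/10), G_i = 10^(G_i,dB/10)
  Stage 1: F_1 = 10^(9.92/10) = 9.817, G_1 = 10^(−9.92/10) = 0.1019
  Stage 2: F_2 = 10^(1.37/10) = 1.371, G_2 = 10^(13.9/10) = 24.55
  Stage 3: F_3 = 10^(1.50/10) = 1.413, G_3 = 10^(−1.50/10) = 0.7079
Friis cascade:
  F = 9.817 + (1.371 − 1)/0.1019 + (1.413 − 1)/2.500 = 13.62
NF = 10 log₁₀(13.62) = 11.34 dB

11.34 dB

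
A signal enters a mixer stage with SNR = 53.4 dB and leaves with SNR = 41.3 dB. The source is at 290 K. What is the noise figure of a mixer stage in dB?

NF (dB) = SNR_in(dB) − SNR_out(dB) when the source is at T₀
NF = 53.4 − 41.3 = 12.1 dB

12.1 dB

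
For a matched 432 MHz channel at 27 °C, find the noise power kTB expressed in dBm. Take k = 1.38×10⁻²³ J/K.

−87.5 dBm

T = 27 °C + 273.15 = 300.15 K
P_n = kTB = 1.38×10⁻²³ × 300.15 × 4.32×10⁸ = 1.79×10⁻¹² W
In dBm: 10 log₁₀(1.79×10⁻¹² / 10⁻³) = −87.5 dBm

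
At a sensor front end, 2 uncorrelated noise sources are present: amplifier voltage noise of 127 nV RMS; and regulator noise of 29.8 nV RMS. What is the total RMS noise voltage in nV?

130 nV

Uncorrelated sources add in power (mean-square): V_tot = √(ΣV_i²)
V_tot = √[(1.27×10⁻⁷)² + (2.98×10⁻⁸)²] = 1.30×10⁻⁷ V = 130 nV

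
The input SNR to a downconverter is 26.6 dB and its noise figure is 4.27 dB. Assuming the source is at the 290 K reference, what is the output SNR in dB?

22.33 dB

By definition F = SNR_in/SNR_out, so in dB: SNR_out = SNR_in − NF
SNR_out = 26.6 − 4.27 = 22.33 dB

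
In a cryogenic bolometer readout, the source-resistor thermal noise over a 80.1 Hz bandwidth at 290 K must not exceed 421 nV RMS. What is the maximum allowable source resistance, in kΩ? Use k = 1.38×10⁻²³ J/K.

Johnson–Nyquist: V_n = √(4kTRB) ⇒ R = V_n² / (4kTB)
4kTB = 4 × 1.38×10⁻²³ × 290 × 8.01×10¹ = 1.28×10⁻¹⁸
R = (4.21×10⁻⁷)² / 1.28×10⁻¹⁸ = 1.38×10⁵ Ω = 138 kΩ

138 kΩ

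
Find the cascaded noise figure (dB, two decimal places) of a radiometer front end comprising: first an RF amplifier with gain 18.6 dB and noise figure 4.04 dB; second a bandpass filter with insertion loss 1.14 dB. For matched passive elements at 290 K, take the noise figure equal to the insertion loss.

4.05 dB

Convert to linear (a loss of L dB is a gain of −L dB): F_i = 10^(NF_i/10), G_i = 10^(G_i,dB/10)
  Stage 1: F_1 = 10^(4.04/10) = 2.535, G_1 = 10^(18.6/10) = 72.44
  Stage 2: F_2 = 10^(1.14/10) = 1.300, G_2 = 10^(−1.14/10) = 0.7691
Friis cascade:
  F = 2.535 + (1.300 − 1)/72.44 = 2.539
NF = 10 log₁₀(2.539) = 4.05 dB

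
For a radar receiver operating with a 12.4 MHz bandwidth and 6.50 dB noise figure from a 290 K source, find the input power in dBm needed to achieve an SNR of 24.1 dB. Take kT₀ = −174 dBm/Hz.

−72.5 dBm

Sensitivity = −174 + 10 log₁₀(B) + NF + SNR_min
= −174 + 70.93 + 6.50 + 24.1
= −72.47 dBm → −72.5 dBm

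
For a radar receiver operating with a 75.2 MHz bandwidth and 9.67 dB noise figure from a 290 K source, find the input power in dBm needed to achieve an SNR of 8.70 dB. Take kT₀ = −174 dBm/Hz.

−76.9 dBm

Sensitivity = −174 + 10 log₁₀(B) + NF + SNR_min
= −174 + 78.76 + 9.67 + 8.70
= −76.87 dBm → −76.9 dBm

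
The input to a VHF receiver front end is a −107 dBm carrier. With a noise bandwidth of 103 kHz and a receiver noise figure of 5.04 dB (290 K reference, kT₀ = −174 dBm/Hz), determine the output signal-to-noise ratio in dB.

Noise floor: N = −174 + 10 log₁₀(B) + NF
10 log₁₀(1.03×10⁵) = 50.13 dB
N = −174 + 50.13 + 5.04 = −118.83 dBm
SNR = P_sig − N = −107 − (−118.83) = 11.83 dB → 11.8 dB

11.8 dB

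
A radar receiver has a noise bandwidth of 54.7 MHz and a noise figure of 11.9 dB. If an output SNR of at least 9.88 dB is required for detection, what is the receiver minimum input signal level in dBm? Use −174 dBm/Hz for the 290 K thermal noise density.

−74.8 dBm

Sensitivity = −174 + 10 log₁₀(B) + NF + SNR_min
= −174 + 77.38 + 11.9 + 9.88
= −74.84 dBm → −74.8 dBm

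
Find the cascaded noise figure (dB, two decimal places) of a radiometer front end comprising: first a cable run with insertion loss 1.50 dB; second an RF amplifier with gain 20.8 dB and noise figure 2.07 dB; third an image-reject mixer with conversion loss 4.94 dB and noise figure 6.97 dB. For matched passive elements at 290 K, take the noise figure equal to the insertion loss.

Convert to linear (a loss of L dB is a gain of −L dB): F_i = 10^(NF_i/10), G_i = 10^(G_i,dB/10)
  Stage 1: F_1 = 10^(1.50/10) = 1.413, G_1 = 10^(−1.50/10) = 0.7079
  Stage 2: F_2 = 10^(2.07/10) = 1.611, G_2 = 10^(20.8/10) = 120.2
  Stage 3: F_3 = 10^(6.97/10) = 4.977, G_3 = 10^(−4.94/10) = 0.3206
Friis cascade:
  F = 1.413 + (1.611 − 1)/0.7079 + (4.977 − 1)/85.11 = 2.322
NF = 10 log₁₀(2.322) = 3.66 dB

3.66 dB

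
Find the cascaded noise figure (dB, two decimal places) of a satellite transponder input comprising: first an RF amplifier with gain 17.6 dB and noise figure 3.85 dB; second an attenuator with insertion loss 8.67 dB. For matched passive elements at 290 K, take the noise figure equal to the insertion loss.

4.04 dB

Convert to linear (a loss of L dB is a gain of −L dB): F_i = 10^(NF_i/10), G_i = 10^(G_i,dB/10)
  Stage 1: F_1 = 10^(3.85/10) = 2.427, G_1 = 10^(17.6/10) = 57.54
  Stage 2: F_2 = 10^(8.67/10) = 7.362, G_2 = 10^(−8.67/10) = 0.1358
Friis cascade:
  F = 2.427 + (7.362 − 1)/57.54 = 2.537
NF = 10 log₁₀(2.537) = 4.04 dB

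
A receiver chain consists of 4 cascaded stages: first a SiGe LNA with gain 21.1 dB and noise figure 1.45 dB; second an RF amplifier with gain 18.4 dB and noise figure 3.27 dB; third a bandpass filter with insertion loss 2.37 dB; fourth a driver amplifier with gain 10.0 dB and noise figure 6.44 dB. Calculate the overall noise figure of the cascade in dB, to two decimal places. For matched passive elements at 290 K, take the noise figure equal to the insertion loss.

Convert to linear (a loss of L dB is a gain of −L dB): F_i = 10^(NF_i/10), G_i = 10^(G_i,dB/10)
  Stage 1: F_1 = 10^(1.45/10) = 1.396, G_1 = 10^(21.1/10) = 128.8
  Stage 2: F_2 = 10^(3.27/10) = 2.123, G_2 = 10^(18.4/10) = 69.18
  Stage 3: F_3 = 10^(2.37/10) = 1.726, G_3 = 10^(−2.37/10) = 0.5794
  Stage 4: F_4 = 10^(6.44/10) = 4.406, G_4 = 10^(10.0/10) = 10.00
Friis cascade:
  F = 1.396 + (2.123 − 1)/128.8 + (1.726 − 1)/8913 + (4.406 − 1)/5164 = 1.406
NF = 10 log₁₀(1.406) = 1.48 dB

1.48 dB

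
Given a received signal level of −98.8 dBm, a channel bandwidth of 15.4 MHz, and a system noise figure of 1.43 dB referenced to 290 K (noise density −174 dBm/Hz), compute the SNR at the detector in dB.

Noise floor: N = −174 + 10 log₁₀(B) + NF
10 log₁₀(1.54×10⁷) = 71.88 dB
N = −174 + 71.88 + 1.43 = −100.69 dBm
SNR = P_sig − N = −98.8 − (−100.69) = 1.89 dB → 1.9 dB

1.9 dB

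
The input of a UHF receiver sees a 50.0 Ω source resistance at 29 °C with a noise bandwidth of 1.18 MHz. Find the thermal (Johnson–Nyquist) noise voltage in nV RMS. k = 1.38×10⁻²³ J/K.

T = 29 °C + 273.15 = 302.15 K
V_n = √(4kTRB)
4kTRB = 4 × 1.38×10⁻²³ × 302.15 × 5.00×10¹ × 1.18×10⁶ = 9.84×10⁻¹³ V²
V_n = √(9.84×10⁻¹³) = 9.92×10⁻⁷ V = 992 nV

992 nV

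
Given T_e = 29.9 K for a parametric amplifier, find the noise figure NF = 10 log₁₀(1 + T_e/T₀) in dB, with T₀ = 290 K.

F = 1 + T_e/T₀ = 1 + 29.9/290 = 1.1031
NF = 10 log₁₀(1.1031) = 0.426 dB

0.426 dB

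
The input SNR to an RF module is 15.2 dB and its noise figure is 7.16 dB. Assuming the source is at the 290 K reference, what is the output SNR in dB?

8.04 dB

By definition F = SNR_in/SNR_out, so in dB: SNR_out = SNR_in − NF
SNR_out = 15.2 − 7.16 = 8.04 dB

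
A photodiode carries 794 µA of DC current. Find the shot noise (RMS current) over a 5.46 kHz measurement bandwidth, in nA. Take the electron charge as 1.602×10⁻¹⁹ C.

I_n = √(2qI·B)
2qI·B = 2 × 1.602×10⁻¹⁹ × 7.94×10⁻⁴ × 5.46×10³ = 1.39×10⁻¹⁸ A²
I_n = √(1.39×10⁻¹⁸) = 1.18×10⁻⁹ A = 1.18 nA

1.18 nA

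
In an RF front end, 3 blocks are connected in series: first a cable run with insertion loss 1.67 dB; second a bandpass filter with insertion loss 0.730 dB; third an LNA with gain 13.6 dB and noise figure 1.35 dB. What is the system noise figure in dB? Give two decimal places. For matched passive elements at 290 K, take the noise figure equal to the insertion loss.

3.75 dB

Convert to linear (a loss of L dB is a gain of −L dB): F_i = 10^(NF_i/10), G_i = 10^(G_i,dB/10)
  Stage 1: F_1 = 10^(1.67/10) = 1.469, G_1 = 10^(−1.67/10) = 0.6808
  Stage 2: F_2 = 10^(0.730/10) = 1.183, G_2 = 10^(−0.730/10) = 0.8453
  Stage 3: F_3 = 10^(1.35/10) = 1.365, G_3 = 10^(13.6/10) = 22.91
Friis cascade:
  F = 1.469 + (1.183 − 1)/0.6808 + (1.365 − 1)/0.5754 = 2.371
NF = 10 log₁₀(2.371) = 3.75 dB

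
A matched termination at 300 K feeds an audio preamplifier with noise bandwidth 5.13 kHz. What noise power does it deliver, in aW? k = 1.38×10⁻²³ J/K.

21.2 aW

P_n = kTB = 1.38×10⁻²³ × 300 × 5.13×10³ = 2.12×10⁻¹⁷ W = 21.2 aW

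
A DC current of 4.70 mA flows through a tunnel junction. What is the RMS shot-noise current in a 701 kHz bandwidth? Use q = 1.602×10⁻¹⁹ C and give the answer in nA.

I_n = √(2qI·B)
2qI·B = 2 × 1.602×10⁻¹⁹ × 4.70×10⁻³ × 7.01×10⁵ = 1.06×10⁻¹⁵ A²
I_n = √(1.06×10⁻¹⁵) = 3.25×10⁻⁸ A = 32.5 nA

32.5 nA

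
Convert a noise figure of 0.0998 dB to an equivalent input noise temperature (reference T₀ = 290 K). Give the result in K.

F = 10^(0.0998/10) = 1.02325
T_e = (F − 1)·T₀ = (1.02325 − 1) × 290 = 6.74 K

6.74 K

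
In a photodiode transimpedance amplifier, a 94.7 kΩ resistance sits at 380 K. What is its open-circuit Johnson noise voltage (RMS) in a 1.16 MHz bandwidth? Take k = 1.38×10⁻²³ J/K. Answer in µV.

48.0 µV

V_n = √(4kTRB)
4kTRB = 4 × 1.38×10⁻²³ × 380 × 9.47×10⁴ × 1.16×10⁶ = 2.30×10⁻⁹ V²
V_n = √(2.30×10⁻⁹) = 4.80×10⁻⁵ V = 48.0 µV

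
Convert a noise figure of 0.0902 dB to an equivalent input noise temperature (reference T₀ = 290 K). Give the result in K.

6.09 K

F = 10^(0.0902/10) = 1.02099
T_e = (F − 1)·T₀ = (1.02099 − 1) × 290 = 6.09 K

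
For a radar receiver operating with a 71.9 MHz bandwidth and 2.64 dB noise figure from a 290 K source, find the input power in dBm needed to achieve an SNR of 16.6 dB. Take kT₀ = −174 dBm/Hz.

Sensitivity = −174 + 10 log₁₀(B) + NF + SNR_min
= −174 + 78.57 + 2.64 + 16.6
= −76.19 dBm → −76.2 dBm

−76.2 dBm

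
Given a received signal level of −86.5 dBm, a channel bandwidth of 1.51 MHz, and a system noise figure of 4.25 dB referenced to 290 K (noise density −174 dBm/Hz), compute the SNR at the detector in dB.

Noise floor: N = −174 + 10 log₁₀(B) + NF
10 log₁₀(1.51×10⁶) = 61.79 dB
N = −174 + 61.79 + 4.25 = −107.96 dBm
SNR = P_sig − N = −86.5 − (−107.96) = 21.46 dB → 21.5 dB

21.5 dB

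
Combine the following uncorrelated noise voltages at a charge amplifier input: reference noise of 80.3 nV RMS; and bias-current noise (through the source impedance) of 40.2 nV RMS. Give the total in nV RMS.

Uncorrelated sources add in power (mean-square): V_tot = √(ΣV_i²)
V_tot = √[(8.03×10⁻⁸)² + (4.02×10⁻⁸)²] = 8.98×10⁻⁸ V = 89.8 nV

89.8 nV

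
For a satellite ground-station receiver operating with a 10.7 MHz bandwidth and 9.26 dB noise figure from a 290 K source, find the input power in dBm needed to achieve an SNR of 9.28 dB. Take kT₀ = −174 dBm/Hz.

Sensitivity = −174 + 10 log₁₀(B) + NF + SNR_min
= −174 + 70.29 + 9.26 + 9.28
= −85.17 dBm → −85.2 dBm

−85.2 dBm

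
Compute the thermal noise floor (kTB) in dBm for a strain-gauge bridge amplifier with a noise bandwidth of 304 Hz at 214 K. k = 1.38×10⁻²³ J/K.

−150.5 dBm

P_n = kTB = 1.38×10⁻²³ × 214 × 3.04×10² = 8.98×10⁻¹⁹ W
In dBm: 10 log₁₀(8.98×10⁻¹⁹ / 10⁻³) = −150.5 dBm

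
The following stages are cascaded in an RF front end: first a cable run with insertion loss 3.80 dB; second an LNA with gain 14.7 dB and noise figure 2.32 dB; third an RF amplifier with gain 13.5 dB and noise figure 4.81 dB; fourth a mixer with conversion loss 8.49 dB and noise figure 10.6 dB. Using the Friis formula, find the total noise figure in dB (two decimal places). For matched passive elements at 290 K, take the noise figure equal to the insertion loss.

Convert to linear (a loss of L dB is a gain of −L dB): F_i = 10^(NF_i/10), G_i = 10^(G_i,dB/10)
  Stage 1: F_1 = 10^(3.80/10) = 2.399, G_1 = 10^(−3.80/10) = 0.4169
  Stage 2: F_2 = 10^(2.32/10) = 1.706, G_2 = 10^(14.7/10) = 29.51
  Stage 3: F_3 = 10^(4.81/10) = 3.027, G_3 = 10^(13.5/10) = 22.39
  Stage 4: F_4 = 10^(10.6/10) = 11.48, G_4 = 10^(−8.49/10) = 0.1416
Friis cascade:
  F = 2.399 + (1.706 − 1)/0.4169 + (3.027 − 1)/12.30 + (11.48 − 1)/275.4 = 4.295
NF = 10 log₁₀(4.295) = 6.33 dB

6.33 dB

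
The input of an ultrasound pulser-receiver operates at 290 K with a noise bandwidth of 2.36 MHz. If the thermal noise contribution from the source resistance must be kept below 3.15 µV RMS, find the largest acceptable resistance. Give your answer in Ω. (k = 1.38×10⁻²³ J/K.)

Johnson–Nyquist: V_n = √(4kTRB) ⇒ R = V_n² / (4kTB)
4kTB = 4 × 1.38×10⁻²³ × 290 × 2.36×10⁶ = 3.78×10⁻¹⁴
R = (3.15×10⁻⁶)² / 3.78×10⁻¹⁴ = 2.63×10² Ω = 263 Ω

263 Ω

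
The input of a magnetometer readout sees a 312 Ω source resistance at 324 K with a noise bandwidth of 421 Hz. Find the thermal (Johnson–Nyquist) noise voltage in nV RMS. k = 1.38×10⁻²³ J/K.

48.5 nV

V_n = √(4kTRB)
4kTRB = 4 × 1.38×10⁻²³ × 324 × 3.12×10² × 4.21×10² = 2.35×10⁻¹⁵ V²
V_n = √(2.35×10⁻¹⁵) = 4.85×10⁻⁸ V = 48.5 nV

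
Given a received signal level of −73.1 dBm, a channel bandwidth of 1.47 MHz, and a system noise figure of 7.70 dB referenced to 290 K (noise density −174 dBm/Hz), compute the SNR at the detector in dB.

31.5 dB

Noise floor: N = −174 + 10 log₁₀(B) + NF
10 log₁₀(1.47×10⁶) = 61.67 dB
N = −174 + 61.67 + 7.70 = −104.63 dBm
SNR = P_sig − N = −73.1 − (−104.63) = 31.53 dB → 31.5 dB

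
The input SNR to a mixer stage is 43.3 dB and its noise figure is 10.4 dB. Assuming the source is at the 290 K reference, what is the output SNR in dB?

By definition F = SNR_in/SNR_out, so in dB: SNR_out = SNR_in − NF
SNR_out = 43.3 − 10.4 = 32.9 dB

32.9 dB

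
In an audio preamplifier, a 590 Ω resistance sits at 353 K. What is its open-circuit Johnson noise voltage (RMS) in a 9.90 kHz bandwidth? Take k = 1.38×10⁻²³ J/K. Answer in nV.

V_n = √(4kTRB)
4kTRB = 4 × 1.38×10⁻²³ × 353 × 5.90×10² × 9.90×10³ = 1.14×10⁻¹³ V²
V_n = √(1.14×10⁻¹³) = 3.37×10⁻⁷ V = 337 nV

337 nV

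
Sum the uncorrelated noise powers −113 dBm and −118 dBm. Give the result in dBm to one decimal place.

−111.8 dBm

Convert to linear, add, convert back:
P₁ = 5.01×10⁻¹⁵ W, P₂ = 1.58×10⁻¹⁵ W
P_tot = 6.60×10⁻¹⁵ W → 10 log₁₀(P_tot / 10⁻³) = −111.8 dBm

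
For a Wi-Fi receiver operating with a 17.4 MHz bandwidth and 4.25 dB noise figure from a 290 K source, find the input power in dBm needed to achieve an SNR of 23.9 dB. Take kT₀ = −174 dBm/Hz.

−73.4 dBm

Sensitivity = −174 + 10 log₁₀(B) + NF + SNR_min
= −174 + 72.41 + 4.25 + 23.9
= −73.44 dBm → −73.4 dBm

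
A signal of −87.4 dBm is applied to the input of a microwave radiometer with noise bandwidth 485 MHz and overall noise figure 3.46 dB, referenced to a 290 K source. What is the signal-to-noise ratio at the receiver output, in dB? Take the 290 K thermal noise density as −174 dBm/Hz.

Noise floor: N = −174 + 10 log₁₀(B) + NF
10 log₁₀(4.85×10⁸) = 86.86 dB
N = −174 + 86.86 + 3.46 = −83.68 dBm
SNR = P_sig − N = −87.4 − (−83.68) = −3.72 dB → −3.7 dB

−3.7 dB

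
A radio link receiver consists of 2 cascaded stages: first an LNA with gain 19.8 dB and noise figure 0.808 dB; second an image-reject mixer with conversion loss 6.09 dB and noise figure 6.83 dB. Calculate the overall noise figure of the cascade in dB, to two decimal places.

0.95 dB

Convert to linear (a loss of L dB is a gain of −L dB): F_i = 10^(NF_i/10), G_i = 10^(G_i,dB/10)
  Stage 1: F_1 = 10^(0.808/10) = 1.204, G_1 = 10^(19.8/10) = 95.50
  Stage 2: F_2 = 10^(6.83/10) = 4.819, G_2 = 10^(−6.09/10) = 0.2460
Friis cascade:
  F = 1.204 + (4.819 − 1)/95.50 = 1.244
NF = 10 log₁₀(1.244) = 0.95 dB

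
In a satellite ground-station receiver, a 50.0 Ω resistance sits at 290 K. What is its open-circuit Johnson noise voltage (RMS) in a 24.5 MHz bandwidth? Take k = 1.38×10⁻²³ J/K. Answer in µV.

4.43 µV

V_n = √(4kTRB)
4kTRB = 4 × 1.38×10⁻²³ × 290 × 5.00×10¹ × 2.45×10⁷ = 1.96×10⁻¹¹ V²
V_n = √(1.96×10⁻¹¹) = 4.43×10⁻⁶ V = 4.43 µV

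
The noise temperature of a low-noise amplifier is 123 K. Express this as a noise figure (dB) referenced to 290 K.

1.54 dB

F = 1 + T_e/T₀ = 1 + 123/290 = 1.42414
NF = 10 log₁₀(1.42414) = 1.54 dB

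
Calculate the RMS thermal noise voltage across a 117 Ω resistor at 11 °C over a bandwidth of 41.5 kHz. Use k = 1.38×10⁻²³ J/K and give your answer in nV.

276 nV

T = 11 °C + 273.15 = 284.15 K
V_n = √(4kTRB)
4kTRB = 4 × 1.38×10⁻²³ × 284.15 × 1.17×10² × 4.15×10⁴ = 7.62×10⁻¹⁴ V²
V_n = √(7.62×10⁻¹⁴) = 2.76×10⁻⁷ V = 276 nV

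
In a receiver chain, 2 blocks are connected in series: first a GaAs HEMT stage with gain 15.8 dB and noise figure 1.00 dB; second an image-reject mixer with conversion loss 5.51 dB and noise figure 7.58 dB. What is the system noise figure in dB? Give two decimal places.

1.41 dB

Convert to linear (a loss of L dB is a gain of −L dB): F_i = 10^(NF_i/10), G_i = 10^(G_i,dB/10)
  Stage 1: F_1 = 10^(1.00/10) = 1.259, G_1 = 10^(15.8/10) = 38.02
  Stage 2: F_2 = 10^(7.58/10) = 5.728, G_2 = 10^(−5.51/10) = 0.2812
Friis cascade:
  F = 1.259 + (5.728 − 1)/38.02 = 1.383
NF = 10 log₁₀(1.383) = 1.41 dB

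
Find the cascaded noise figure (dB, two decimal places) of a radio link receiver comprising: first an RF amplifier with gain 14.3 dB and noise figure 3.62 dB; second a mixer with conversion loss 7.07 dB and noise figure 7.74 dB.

3.95 dB

Convert to linear (a loss of L dB is a gain of −L dB): F_i = 10^(NF_i/10), G_i = 10^(G_i,dB/10)
  Stage 1: F_1 = 10^(3.62/10) = 2.301, G_1 = 10^(14.3/10) = 26.92
  Stage 2: F_2 = 10^(7.74/10) = 5.943, G_2 = 10^(−7.07/10) = 0.1963
Friis cascade:
  F = 2.301 + (5.943 − 1)/26.92 = 2.485
NF = 10 log₁₀(2.485) = 3.95 dB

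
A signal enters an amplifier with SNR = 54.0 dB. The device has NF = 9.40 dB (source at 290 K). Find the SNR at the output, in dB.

44.60 dB

By definition F = SNR_in/SNR_out, so in dB: SNR_out = SNR_in − NF
SNR_out = 54.0 − 9.40 = 44.60 dB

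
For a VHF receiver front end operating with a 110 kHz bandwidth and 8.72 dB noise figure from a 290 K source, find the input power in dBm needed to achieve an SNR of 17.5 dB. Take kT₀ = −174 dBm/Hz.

−97.4 dBm

Sensitivity = −174 + 10 log₁₀(B) + NF + SNR_min
= −174 + 50.41 + 8.72 + 17.5
= −97.37 dBm → −97.4 dBm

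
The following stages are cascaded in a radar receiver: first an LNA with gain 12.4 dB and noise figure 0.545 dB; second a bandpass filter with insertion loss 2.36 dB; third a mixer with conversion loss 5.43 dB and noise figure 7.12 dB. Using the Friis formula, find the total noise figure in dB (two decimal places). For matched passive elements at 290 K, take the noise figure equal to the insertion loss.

2.00 dB

Convert to linear (a loss of L dB is a gain of −L dB): F_i = 10^(NF_i/10), G_i = 10^(G_i,dB/10)
  Stage 1: F_1 = 10^(0.545/10) = 1.134, G_1 = 10^(12.4/10) = 17.38
  Stage 2: F_2 = 10^(2.36/10) = 1.722, G_2 = 10^(−2.36/10) = 0.5808
  Stage 3: F_3 = 10^(7.12/10) = 5.152, G_3 = 10^(−5.43/10) = 0.2864
Friis cascade:
  F = 1.134 + (1.722 − 1)/17.38 + (5.152 − 1)/10.09 = 1.587
NF = 10 log₁₀(1.587) = 2.00 dB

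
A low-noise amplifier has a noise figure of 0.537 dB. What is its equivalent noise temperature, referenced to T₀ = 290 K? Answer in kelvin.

F = 10^(0.537/10) = 1.13162
T_e = (F − 1)·T₀ = (1.13162 − 1) × 290 = 38.2 K

38.2 K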